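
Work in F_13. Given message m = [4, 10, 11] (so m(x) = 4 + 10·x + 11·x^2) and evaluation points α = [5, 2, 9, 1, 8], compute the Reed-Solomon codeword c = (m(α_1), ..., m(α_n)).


c = [4, 3, 10, 12, 8]

Message polynomial: m(x) = 4 + 10·x + 11·x^2 (mod 13).
For each evaluation point α_i, compute m(α_i) mod 13:
  α_1 = 5: Horner steps 11 → 0 → 4, so m(5) = 4.
  α_2 = 2: Horner steps 11 → 6 → 3, so m(2) = 3.
  α_3 = 9: Horner steps 11 → 5 → 10, so m(9) = 10.
  α_4 = 1: Horner steps 11 → 8 → 12, so m(1) = 12.
  α_5 = 8: Horner steps 11 → 7 → 8, so m(8) = 8.
Codeword c = [4, 3, 10, 12, 8] ∈ F_13^5.


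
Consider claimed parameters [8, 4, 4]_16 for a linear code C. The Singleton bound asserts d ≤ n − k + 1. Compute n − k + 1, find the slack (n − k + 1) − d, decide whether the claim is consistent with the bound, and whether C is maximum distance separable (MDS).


Singleton RHS = n − k + 1 = 5, slack = 1, bound satisfied, not MDS.

Singleton bound: d ≤ n − k + 1.
Here n = 8, k = 4, so n − k + 1 = 5.
Given d = 4, check d ≤ 5: YES.
Slack = (n − k + 1) − d = 1.
The code is NOT MDS (slack = 1 > 0).
Description: the claimed parameters are [8, 4, 4]_16; such a code would be non-MDS.


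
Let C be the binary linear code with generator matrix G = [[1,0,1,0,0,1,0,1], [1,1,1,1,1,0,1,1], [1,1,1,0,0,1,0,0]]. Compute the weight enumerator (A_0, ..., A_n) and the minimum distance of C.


Weight distribution: A_0 = 1, A_2 = 1, A_4 = 2, A_5 = 3, A_7 = 1. Minimum distance d = 2.

Enumerate all 2^3 = 8 messages m ∈ F_2^3.
For each, compute codeword c = mG in F_2^8, then tally its weight.
  m = 000 → c = 00000000, weight = 0.
  m = 100 → c = 10100101, weight = 4.
  m = 010 → c = 11111011, weight = 7.
  m = 110 → c = 01011110, weight = 5.
  m = 001 → c = 11100100, weight = 4.
  m = 101 → c = 01000001, weight = 2.
  m = 011 → c = 00011111, weight = 5.
  m = 111 → c = 10111010, weight = 5.
Tally weights:
  weight 0: 1 codewords.
  weight 2: 1 codewords.
  weight 4: 2 codewords.
  weight 5: 3 codewords.
  weight 7: 1 codewords.
Minimum distance d = smallest w > 0 with A_w > 0 = 2.
Sanity: Σ A_w = 8 = 2^3 = 8 ✓.


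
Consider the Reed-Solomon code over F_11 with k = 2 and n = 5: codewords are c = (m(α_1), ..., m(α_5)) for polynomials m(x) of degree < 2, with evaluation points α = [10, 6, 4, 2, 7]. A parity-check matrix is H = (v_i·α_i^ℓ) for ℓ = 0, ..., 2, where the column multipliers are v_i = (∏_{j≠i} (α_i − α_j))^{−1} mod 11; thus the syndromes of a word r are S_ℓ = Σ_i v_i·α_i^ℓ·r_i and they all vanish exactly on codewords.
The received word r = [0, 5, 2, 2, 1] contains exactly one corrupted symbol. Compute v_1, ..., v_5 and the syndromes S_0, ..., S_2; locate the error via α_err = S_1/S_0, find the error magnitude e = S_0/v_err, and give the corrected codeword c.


S = (3, 6, 1), error at position 4, error magnitude e = 3, c = [0, 5, 2, 10, 1].

Step 1: column multipliers v_i = (∏_{j≠i}(α_i − α_j))^{−1} mod 11.
  i = 1 (α = 10): (10−6)(10−4)(10−2)(10−7) = 4·6·8·3 = 576 ≡ 4, so v_1 = 4^{−1} = 3 (mod 11).
  i = 2 (α = 6): (6−10)(6−4)(6−2)(6−7) = (−4)·2·4·(−1) = 32 ≡ 10, so v_2 = 10^{−1} = 10 (mod 11).
  i = 3 (α = 4): (4−10)(4−6)(4−2)(4−7) = (−6)·(−2)·2·(−3) = −72 ≡ 5, so v_3 = 5^{−1} = 9 (mod 11).
  i = 4 (α = 2): (2−10)(2−6)(2−4)(2−7) = (−8)·(−4)·(−2)·(−5) = 320 ≡ 1, so v_4 = 1^{−1} = 1 (mod 11).
  i = 5 (α = 7): (7−10)(7−6)(7−4)(7−2) = (−3)·1·3·5 = −45 ≡ 10, so v_5 = 10^{−1} = 10 (mod 11).
  v = [3, 10, 9, 1, 10].
Step 2: syndromes of r = [0, 5, 2, 2, 1] (all sums mod 11).
  S_0 = Σ v_i r_i = 3·0 + 10·5 + 9·2 + 1·2 + 10·1 = 80 ≡ 3.
  S_1 = Σ v_i α_i r_i = 3·10·0 + 10·6·5 + 9·4·2 + 1·2·2 + 10·7·1 = 446 ≡ 6.
  α_i^2 mod 11 = [1, 3, 5, 4, 5].
  S_2 = Σ v_i α_i^2 r_i = 3·1·0 + 10·3·5 + 9·5·2 + 1·4·2 + 10·5·1 = 298 ≡ 1.
  S = (3, 6, 1) ≠ 0, so r is not a codeword (an error is present).
Step 3: locate the error. For a single error e at position i, S_ℓ = v_i·e·α_i^ℓ, so α_err = S_1/S_0.
  S_0^{−1} = 3^{−1} = 4 (mod 11), so α_err = 6·4 = 24 ≡ 2 = α_4. Error position i = 4.
  Consistency check: S_2/S_1 = 1·2 = 2 ≡ 2 = α_err ✓ (single-error assumption holds).
Step 4: error magnitude e = S_0/v_4 = S_0·∏_{j≠4}(α_4 − α_j) = 3·1 = 3 ≡ 3 (mod 11).
Step 5: correct position 4: c_4 = r_4 − e = 2 − 3 ≡ 10 (mod 11). Hence c = [0, 5, 2, 10, 1].
  Check: interpolating c through the α_i gives m(x) = 7 + 7·x (degree < 2) with m(α_i) = c_i for every i, so c is indeed a codeword.


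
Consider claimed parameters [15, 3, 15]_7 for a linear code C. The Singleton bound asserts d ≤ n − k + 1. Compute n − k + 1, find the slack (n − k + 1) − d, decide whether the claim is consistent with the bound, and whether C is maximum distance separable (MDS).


Singleton RHS = n − k + 1 = 13, slack = -2, bound violated (no such code; not MDS).

Singleton bound: d ≤ n − k + 1.
Here n = 15, k = 3, so n − k + 1 = 13.
Given d = 15, check d ≤ 13: NO.
Slack = (n − k + 1) − d = -2.
The slack is negative: d = 15 exceeds n − k + 1 = 13 by 2, so the Singleton bound is violated and no linear [15, 3, 15]_7 code can exist. In particular it is not MDS (MDS requires d = n − k + 1 exactly).
Description: the claimed parameters are [15, 3, 15]_7; such a code would be impossible (violates the Singleton bound).


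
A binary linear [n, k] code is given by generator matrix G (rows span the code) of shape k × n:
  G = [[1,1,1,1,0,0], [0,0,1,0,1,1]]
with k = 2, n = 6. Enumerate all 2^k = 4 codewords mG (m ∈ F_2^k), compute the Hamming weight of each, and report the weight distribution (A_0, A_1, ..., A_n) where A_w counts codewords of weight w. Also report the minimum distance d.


Weight distribution: A_0 = 1, A_3 = 1, A_4 = 1, A_5 = 1. Minimum distance d = 3.

Enumerate all 2^2 = 4 messages m ∈ F_2^2.
For each, compute codeword c = mG in F_2^6, then tally its weight.
  m = 00 → c = 000000, weight = 0.
  m = 10 → c = 111100, weight = 4.
  m = 01 → c = 001011, weight = 3.
  m = 11 → c = 110111, weight = 5.
Tally weights:
  weight 0: 1 codewords.
  weight 3: 1 codewords.
  weight 4: 1 codewords.
  weight 5: 1 codewords.
Minimum distance d = smallest w > 0 with A_w > 0 = 3.
Sanity: Σ A_w = 4 = 2^2 = 4 ✓.


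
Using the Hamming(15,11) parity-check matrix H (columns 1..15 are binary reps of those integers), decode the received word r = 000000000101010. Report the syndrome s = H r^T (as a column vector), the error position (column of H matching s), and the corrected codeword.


s = (1, 0, 0, 0)^T, error position = 8, corrected codeword c = 000000010101010

Compute s = H r^T mod 2 one row at a time:
  s_1 = 0 + 0 + 1 + 0 + 1 + 0 + 1 + 0 = 3 ≡ 1 (mod 2).
  s_2 = 0 + 0 + 0 + 0 + 1 + 0 + 1 + 0 = 2 ≡ 0 (mod 2).
  s_3 = 0 + 0 + 0 + 0 + 1 + 0 + 1 + 0 = 2 ≡ 0 (mod 2).
  s_4 = 0 + 0 + 0 + 0 + 0 + 0 + 0 + 0 = 0 ≡ 0 (mod 2).
s = (1, 0, 0, 0)^T — this equals column 8 of H (binary 1000), so error is at position 8.
Correct: flip bit 8 of r = 000000000101010 to get c = 000000010101010.


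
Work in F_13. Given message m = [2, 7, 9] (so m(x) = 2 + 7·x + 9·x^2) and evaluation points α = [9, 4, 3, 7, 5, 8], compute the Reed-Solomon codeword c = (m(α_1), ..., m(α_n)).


c = [1, 5, 0, 11, 2, 10]

Message polynomial: m(x) = 2 + 7·x + 9·x^2 (mod 13).
For each evaluation point α_i, compute m(α_i) mod 13:
  α_1 = 9: Horner steps 9 → 10 → 1, so m(9) = 1.
  α_2 = 4: Horner steps 9 → 4 → 5, so m(4) = 5.
  α_3 = 3: Horner steps 9 → 8 → 0, so m(3) = 0.
  α_4 = 7: Horner steps 9 → 5 → 11, so m(7) = 11.
  α_5 = 5: Horner steps 9 → 0 → 2, so m(5) = 2.
  α_6 = 8: Horner steps 9 → 1 → 10, so m(8) = 10.
Codeword c = [1, 5, 0, 11, 2, 10] ∈ F_13^6.


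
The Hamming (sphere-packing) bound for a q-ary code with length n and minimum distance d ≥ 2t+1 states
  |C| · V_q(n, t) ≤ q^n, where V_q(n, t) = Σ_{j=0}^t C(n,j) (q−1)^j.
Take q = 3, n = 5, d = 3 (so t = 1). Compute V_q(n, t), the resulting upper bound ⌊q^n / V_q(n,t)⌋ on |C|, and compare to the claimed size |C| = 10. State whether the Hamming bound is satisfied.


V_q(n, t) = 11, q^n = 243, Hamming bound = 22, |C| = 10 ≤ bound (satisfied).

Step 1: Compute V_q(n, t) = Σ_{j=0}^1 C(n, j) (q−1)^j.
  j = 0: C(5,0)·(2)^0 = 1·1 = 1.
  j = 1: C(5,1)·(2)^1 = 5·2 = 10.
  V_q(n, t) = 1 + 10 = 11.
Step 2: q^n = 3^5 = 243.
Step 3: Hamming bound ⌊q^n / V_q(n,t)⌋ = ⌊243/11⌋ = 22.
Step 4: Compare |C| = 10 to 22: satisfied.
The claimed |C| lies below the Hamming bound.


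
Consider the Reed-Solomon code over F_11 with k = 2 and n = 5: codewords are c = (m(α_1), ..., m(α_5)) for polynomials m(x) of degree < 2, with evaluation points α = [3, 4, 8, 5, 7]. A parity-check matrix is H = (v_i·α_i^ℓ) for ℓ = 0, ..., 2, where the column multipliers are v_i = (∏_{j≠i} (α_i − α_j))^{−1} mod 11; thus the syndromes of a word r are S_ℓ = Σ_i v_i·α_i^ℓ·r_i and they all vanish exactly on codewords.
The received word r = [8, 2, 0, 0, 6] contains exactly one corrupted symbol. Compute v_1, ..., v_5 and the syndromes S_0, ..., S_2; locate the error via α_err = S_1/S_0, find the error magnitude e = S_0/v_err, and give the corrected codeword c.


S = (4, 9, 1), error at position 4, error magnitude e = 4, c = [8, 2, 0, 7, 6].

Step 1: column multipliers v_i = (∏_{j≠i}(α_i − α_j))^{−1} mod 11.
  i = 1 (α = 3): (3−4)(3−8)(3−5)(3−7) = (−1)·(−5)·(−2)·(−4) = 40 ≡ 7, so v_1 = 7^{−1} = 8 (mod 11).
  i = 2 (α = 4): (4−3)(4−8)(4−5)(4−7) = 1·(−4)·(−1)·(−3) = −12 ≡ 10, so v_2 = 10^{−1} = 10 (mod 11).
  i = 3 (α = 8): (8−3)(8−4)(8−5)(8−7) = 5·4·3·1 = 60 ≡ 5, so v_3 = 5^{−1} = 9 (mod 11).
  i = 4 (α = 5): (5−3)(5−4)(5−8)(5−7) = 2·1·(−3)·(−2) = 12 ≡ 1, so v_4 = 1^{−1} = 1 (mod 11).
  i = 5 (α = 7): (7−3)(7−4)(7−8)(7−5) = 4·3·(−1)·2 = −24 ≡ 9, so v_5 = 9^{−1} = 5 (mod 11).
  v = [8, 10, 9, 1, 5].
Step 2: syndromes of r = [8, 2, 0, 0, 6] (all sums mod 11).
  S_0 = Σ v_i r_i = 8·8 + 10·2 + 9·0 + 1·0 + 5·6 = 114 ≡ 4.
  S_1 = Σ v_i α_i r_i = 8·3·8 + 10·4·2 + 9·8·0 + 1·5·0 + 5·7·6 = 482 ≡ 9.
  α_i^2 mod 11 = [9, 5, 9, 3, 5].
  S_2 = Σ v_i α_i^2 r_i = 8·9·8 + 10·5·2 + 9·9·0 + 1·3·0 + 5·5·6 = 826 ≡ 1.
  S = (4, 9, 1) ≠ 0, so r is not a codeword (an error is present).
Step 3: locate the error. For a single error e at position i, S_ℓ = v_i·e·α_i^ℓ, so α_err = S_1/S_0.
  S_0^{−1} = 4^{−1} = 3 (mod 11), so α_err = 9·3 = 27 ≡ 5 = α_4. Error position i = 4.
  Consistency check: S_2/S_1 = 1·5 = 5 ≡ 5 = α_err ✓ (single-error assumption holds).
Step 4: error magnitude e = S_0/v_4 = S_0·∏_{j≠4}(α_4 − α_j) = 4·1 = 4 ≡ 4 (mod 11).
Step 5: correct position 4: c_4 = r_4 − e = 0 − 4 ≡ 7 (mod 11). Hence c = [8, 2, 0, 7, 6].
  Check: interpolating c through the α_i gives m(x) = 4 + 5·x (degree < 2) with m(α_i) = c_i for every i, so c is indeed a codeword.


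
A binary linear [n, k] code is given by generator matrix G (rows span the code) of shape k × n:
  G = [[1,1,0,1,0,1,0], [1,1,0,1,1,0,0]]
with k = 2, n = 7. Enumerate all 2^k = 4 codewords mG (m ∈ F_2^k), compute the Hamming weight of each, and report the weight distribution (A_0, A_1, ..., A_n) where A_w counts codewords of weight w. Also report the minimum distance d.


Weight distribution: A_0 = 1, A_2 = 1, A_4 = 2. Minimum distance d = 2.

Enumerate all 2^2 = 4 messages m ∈ F_2^2.
For each, compute codeword c = mG in F_2^7, then tally its weight.
  m = 00 → c = 0000000, weight = 0.
  m = 10 → c = 1101010, weight = 4.
  m = 01 → c = 1101100, weight = 4.
  m = 11 → c = 0000110, weight = 2.
Tally weights:
  weight 0: 1 codewords.
  weight 2: 1 codewords.
  weight 4: 2 codewords.
Minimum distance d = smallest w > 0 with A_w > 0 = 2.
Sanity: Σ A_w = 4 = 2^2 = 4 ✓.


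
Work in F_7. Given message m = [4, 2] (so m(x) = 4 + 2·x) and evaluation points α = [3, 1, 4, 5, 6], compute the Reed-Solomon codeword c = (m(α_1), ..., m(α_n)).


c = [3, 6, 5, 0, 2]

Message polynomial: m(x) = 4 + 2·x (mod 7).
For each evaluation point α_i, compute m(α_i) mod 7:
  α_1 = 3: Horner steps 2 → 3, so m(3) = 3.
  α_2 = 1: Horner steps 2 → 6, so m(1) = 6.
  α_3 = 4: Horner steps 2 → 5, so m(4) = 5.
  α_4 = 5: Horner steps 2 → 0, so m(5) = 0.
  α_5 = 6: Horner steps 2 → 2, so m(6) = 2.
Codeword c = [3, 6, 5, 0, 2] ∈ F_7^5.


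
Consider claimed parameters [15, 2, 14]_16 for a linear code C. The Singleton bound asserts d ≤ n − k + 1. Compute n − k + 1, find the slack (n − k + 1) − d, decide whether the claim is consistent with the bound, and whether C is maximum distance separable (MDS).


Singleton RHS = n − k + 1 = 14, slack = 0, bound satisfied, MDS.

Singleton bound: d ≤ n − k + 1.
Here n = 15, k = 2, so n − k + 1 = 14.
Given d = 14, check d ≤ 14: YES.
Slack = (n − k + 1) − d = 0.
The code is MDS (slack = 0).
Description: the claimed parameters are [15, 2, 14]_16; such a code would be MDS (meets Singleton bound).


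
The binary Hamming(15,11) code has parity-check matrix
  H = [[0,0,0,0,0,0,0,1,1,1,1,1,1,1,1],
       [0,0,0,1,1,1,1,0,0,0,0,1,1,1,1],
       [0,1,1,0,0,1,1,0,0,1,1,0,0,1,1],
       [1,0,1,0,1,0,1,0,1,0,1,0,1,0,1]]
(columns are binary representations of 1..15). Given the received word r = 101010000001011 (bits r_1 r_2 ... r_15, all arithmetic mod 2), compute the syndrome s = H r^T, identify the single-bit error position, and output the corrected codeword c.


s = (1, 0, 1, 0)^T, error position = 10, corrected codeword c = 101010000101011

Compute s = H r^T mod 2 one row at a time:
  s_1 = 0 + 0 + 0 + 0 + 1 + 0 + 1 + 1 = 3 ≡ 1 (mod 2).
  s_2 = 0 + 1 + 0 + 0 + 1 + 0 + 1 + 1 = 4 ≡ 0 (mod 2).
  s_3 = 0 + 1 + 0 + 0 + 0 + 0 + 1 + 1 = 3 ≡ 1 (mod 2).
  s_4 = 1 + 1 + 1 + 0 + 0 + 0 + 0 + 1 = 4 ≡ 0 (mod 2).
s = (1, 0, 1, 0)^T — this equals column 10 of H (binary 1010), so error is at position 10.
Correct: flip bit 10 of r = 101010000001011 to get c = 101010000101011.


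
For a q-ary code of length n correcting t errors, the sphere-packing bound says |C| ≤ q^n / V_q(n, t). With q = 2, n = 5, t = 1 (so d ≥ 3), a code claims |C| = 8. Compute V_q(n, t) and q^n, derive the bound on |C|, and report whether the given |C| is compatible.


V_q(n, t) = 6, q^n = 32, Hamming bound = 5, |C| = 8 > bound (violated).

Step 1: Compute V_q(n, t) = Σ_{j=0}^1 C(n, j) (q−1)^j.
  j = 0: C(5,0)·(1)^0 = 1·1 = 1.
  j = 1: C(5,1)·(1)^1 = 5·1 = 5.
  V_q(n, t) = 1 + 5 = 6.
Step 2: q^n = 2^5 = 32.
Step 3: Hamming bound ⌊q^n / V_q(n,t)⌋ = ⌊32/6⌋ = 5.
Step 4: Compare |C| = 8 to 5: violated.
The claimed |C| lies above the Hamming bound, so no 2-ary code of length 5 with d ≥ 3 can have 8 codewords.


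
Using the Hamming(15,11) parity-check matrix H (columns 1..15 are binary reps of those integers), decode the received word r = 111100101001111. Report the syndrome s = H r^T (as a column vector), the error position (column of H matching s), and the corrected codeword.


s = (1, 0, 1, 0)^T, error position = 10, corrected codeword c = 111100101101111

Compute s = H r^T mod 2 one row at a time:
  s_1 = 0 + 1 + 0 + 0 + 1 + 1 + 1 + 1 = 5 ≡ 1 (mod 2).
  s_2 = 1 + 0 + 0 + 1 + 1 + 1 + 1 + 1 = 6 ≡ 0 (mod 2).
  s_3 = 1 + 1 + 0 + 1 + 0 + 0 + 1 + 1 = 5 ≡ 1 (mod 2).
  s_4 = 1 + 1 + 0 + 1 + 1 + 0 + 1 + 1 = 6 ≡ 0 (mod 2).
s = (1, 0, 1, 0)^T — this equals column 10 of H (binary 1010), so error is at position 10.
Correct: flip bit 10 of r = 111100101001111 to get c = 111100101101111.


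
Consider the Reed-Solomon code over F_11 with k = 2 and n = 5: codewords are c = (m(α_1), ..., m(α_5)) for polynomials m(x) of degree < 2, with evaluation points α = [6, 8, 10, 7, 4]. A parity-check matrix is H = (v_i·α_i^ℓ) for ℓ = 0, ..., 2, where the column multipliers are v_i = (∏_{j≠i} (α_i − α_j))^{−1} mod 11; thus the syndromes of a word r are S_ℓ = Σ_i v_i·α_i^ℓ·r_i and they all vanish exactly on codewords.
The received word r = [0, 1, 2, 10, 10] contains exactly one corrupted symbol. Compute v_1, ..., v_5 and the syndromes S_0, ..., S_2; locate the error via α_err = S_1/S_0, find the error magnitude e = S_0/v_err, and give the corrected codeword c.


S = (9, 8, 1), error at position 4, error magnitude e = 4, c = [0, 1, 2, 6, 10].

Step 1: column multipliers v_i = (∏_{j≠i}(α_i − α_j))^{−1} mod 11.
  i = 1 (α = 6): (6−8)(6−10)(6−7)(6−4) = (−2)·(−4)·(−1)·2 = −16 ≡ 6, so v_1 = 6^{−1} = 2 (mod 11).
  i = 2 (α = 8): (8−6)(8−10)(8−7)(8−4) = 2·(−2)·1·4 = −16 ≡ 6, so v_2 = 6^{−1} = 2 (mod 11).
  i = 3 (α = 10): (10−6)(10−8)(10−7)(10−4) = 4·2·3·6 = 144 ≡ 1, so v_3 = 1^{−1} = 1 (mod 11).
  i = 4 (α = 7): (7−6)(7−8)(7−10)(7−4) = 1·(−1)·(−3)·3 = 9 ≡ 9, so v_4 = 9^{−1} = 5 (mod 11).
  i = 5 (α = 4): (4−6)(4−8)(4−10)(4−7) = (−2)·(−4)·(−6)·(−3) = 144 ≡ 1, so v_5 = 1^{−1} = 1 (mod 11).
  v = [2, 2, 1, 5, 1].
Step 2: syndromes of r = [0, 1, 2, 10, 10] (all sums mod 11).
  S_0 = Σ v_i r_i = 2·0 + 2·1 + 1·2 + 5·10 + 1·10 = 64 ≡ 9.
  S_1 = Σ v_i α_i r_i = 2·6·0 + 2·8·1 + 1·10·2 + 5·7·10 + 1·4·10 = 426 ≡ 8.
  α_i^2 mod 11 = [3, 9, 1, 5, 5].
  S_2 = Σ v_i α_i^2 r_i = 2·3·0 + 2·9·1 + 1·1·2 + 5·5·10 + 1·5·10 = 320 ≡ 1.
  S = (9, 8, 1) ≠ 0, so r is not a codeword (an error is present).
Step 3: locate the error. For a single error e at position i, S_ℓ = v_i·e·α_i^ℓ, so α_err = S_1/S_0.
  S_0^{−1} = 9^{−1} = 5 (mod 11), so α_err = 8·5 = 40 ≡ 7 = α_4. Error position i = 4.
  Consistency check: S_2/S_1 = 1·7 = 7 ≡ 7 = α_err ✓ (single-error assumption holds).
Step 4: error magnitude e = S_0/v_4 = S_0·∏_{j≠4}(α_4 − α_j) = 9·9 = 81 ≡ 4 (mod 11).
Step 5: correct position 4: c_4 = r_4 − e = 10 − 4 ≡ 6 (mod 11). Hence c = [0, 1, 2, 6, 10].
  Check: interpolating c through the α_i gives m(x) = 8 + 6·x (degree < 2) with m(α_i) = c_i for every i, so c is indeed a codeword.


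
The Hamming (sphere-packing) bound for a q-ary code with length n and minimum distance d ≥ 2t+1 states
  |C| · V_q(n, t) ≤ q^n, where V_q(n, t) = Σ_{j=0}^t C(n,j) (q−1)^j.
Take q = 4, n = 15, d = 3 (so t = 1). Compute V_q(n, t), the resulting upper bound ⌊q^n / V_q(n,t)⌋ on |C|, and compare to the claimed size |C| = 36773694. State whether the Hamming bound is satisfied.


V_q(n, t) = 46, q^n = 1073741824, Hamming bound = 23342213, |C| = 36773694 > bound (violated).

Step 1: Compute V_q(n, t) = Σ_{j=0}^1 C(n, j) (q−1)^j.
  j = 0: C(15,0)·(3)^0 = 1·1 = 1.
  j = 1: C(15,1)·(3)^1 = 15·3 = 45.
  V_q(n, t) = 1 + 45 = 46.
Step 2: q^n = 4^15 = 1073741824.
Step 3: Hamming bound ⌊q^n / V_q(n,t)⌋ = ⌊1073741824/46⌋ = 23342213.
Step 4: Compare |C| = 36773694 to 23342213: violated.
The claimed |C| lies above the Hamming bound, so no 4-ary code of length 15 with d ≥ 3 can have 36773694 codewords.


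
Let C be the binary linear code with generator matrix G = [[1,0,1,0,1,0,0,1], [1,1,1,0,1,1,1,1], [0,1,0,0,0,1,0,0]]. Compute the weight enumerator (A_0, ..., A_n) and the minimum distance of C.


Weight distribution: A_0 = 1, A_1 = 1, A_2 = 1, A_3 = 1, A_4 = 1, A_5 = 1, A_6 = 1, A_7 = 1. Minimum distance d = 1.

Enumerate all 2^3 = 8 messages m ∈ F_2^3.
For each, compute codeword c = mG in F_2^8, then tally its weight.
  m = 000 → c = 00000000, weight = 0.
  m = 100 → c = 10101001, weight = 4.
  m = 010 → c = 11101111, weight = 7.
  m = 110 → c = 01000110, weight = 3.
  m = 001 → c = 01000100, weight = 2.
  m = 101 → c = 11101101, weight = 6.
  m = 011 → c = 10101011, weight = 5.
  m = 111 → c = 00000010, weight = 1.
Tally weights:
  weight 0: 1 codewords.
  weight 1: 1 codewords.
  weight 2: 1 codewords.
  weight 3: 1 codewords.
  weight 4: 1 codewords.
  weight 5: 1 codewords.
  weight 6: 1 codewords.
  weight 7: 1 codewords.
Minimum distance d = smallest w > 0 with A_w > 0 = 1.
Sanity: Σ A_w = 8 = 2^3 = 8 ✓.


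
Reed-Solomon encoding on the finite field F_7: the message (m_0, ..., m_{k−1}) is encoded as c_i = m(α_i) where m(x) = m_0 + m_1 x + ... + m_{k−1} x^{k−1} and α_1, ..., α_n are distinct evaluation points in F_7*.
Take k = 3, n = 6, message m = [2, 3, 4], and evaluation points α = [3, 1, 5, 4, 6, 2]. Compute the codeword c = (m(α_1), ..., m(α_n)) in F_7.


c = [5, 2, 5, 1, 3, 3]

Message polynomial: m(x) = 2 + 3·x + 4·x^2 (mod 7).
For each evaluation point α_i, compute m(α_i) mod 7:
  α_1 = 3: Horner steps 4 → 1 → 5, so m(3) = 5.
  α_2 = 1: Horner steps 4 → 0 → 2, so m(1) = 2.
  α_3 = 5: Horner steps 4 → 2 → 5, so m(5) = 5.
  α_4 = 4: Horner steps 4 → 5 → 1, so m(4) = 1.
  α_5 = 6: Horner steps 4 → 6 → 3, so m(6) = 3.
  α_6 = 2: Horner steps 4 → 4 → 3, so m(2) = 3.
Codeword c = [5, 2, 5, 1, 3, 3] ∈ F_7^6.


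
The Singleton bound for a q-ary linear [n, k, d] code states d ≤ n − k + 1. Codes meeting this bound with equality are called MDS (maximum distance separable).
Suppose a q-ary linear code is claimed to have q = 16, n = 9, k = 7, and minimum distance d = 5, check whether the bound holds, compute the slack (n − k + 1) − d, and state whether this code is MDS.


Singleton RHS = n − k + 1 = 3, slack = -2, bound violated (no such code; not MDS).

Singleton bound: d ≤ n − k + 1.
Here n = 9, k = 7, so n − k + 1 = 3.
Given d = 5, check d ≤ 3: NO.
Slack = (n − k + 1) − d = -2.
The slack is negative: d = 5 exceeds n − k + 1 = 3 by 2, so the Singleton bound is violated and no linear [9, 7, 5]_16 code can exist. In particular it is not MDS (MDS requires d = n − k + 1 exactly).
Description: the claimed parameters are [9, 7, 5]_16; such a code would be impossible (violates the Singleton bound).


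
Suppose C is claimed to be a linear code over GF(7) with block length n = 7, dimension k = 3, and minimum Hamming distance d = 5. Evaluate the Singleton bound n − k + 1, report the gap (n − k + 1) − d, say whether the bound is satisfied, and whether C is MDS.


Singleton RHS = n − k + 1 = 5, slack = 0, bound satisfied, MDS.

Singleton bound: d ≤ n − k + 1.
Here n = 7, k = 3, so n − k + 1 = 5.
Given d = 5, check d ≤ 5: YES.
Slack = (n − k + 1) − d = 0.
The code is MDS (slack = 0).
Description: the claimed parameters are [7, 3, 5]_7; such a code would be MDS (meets Singleton bound).


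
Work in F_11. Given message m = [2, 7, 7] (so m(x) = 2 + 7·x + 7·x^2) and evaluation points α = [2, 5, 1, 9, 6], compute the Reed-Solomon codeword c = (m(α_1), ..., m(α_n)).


c = [0, 3, 5, 5, 10]

Message polynomial: m(x) = 2 + 7·x + 7·x^2 (mod 11).
For each evaluation point α_i, compute m(α_i) mod 11:
  α_1 = 2: Horner steps 7 → 10 → 0, so m(2) = 0.
  α_2 = 5: Horner steps 7 → 9 → 3, so m(5) = 3.
  α_3 = 1: Horner steps 7 → 3 → 5, so m(1) = 5.
  α_4 = 9: Horner steps 7 → 4 → 5, so m(9) = 5.
  α_5 = 6: Horner steps 7 → 5 → 10, so m(6) = 10.
Codeword c = [0, 3, 5, 5, 10] ∈ F_11^5.


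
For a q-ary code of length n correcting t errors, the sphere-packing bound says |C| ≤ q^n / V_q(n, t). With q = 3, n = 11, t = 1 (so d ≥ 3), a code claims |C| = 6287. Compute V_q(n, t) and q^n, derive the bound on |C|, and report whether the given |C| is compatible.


V_q(n, t) = 23, q^n = 177147, Hamming bound = 7702, |C| = 6287 ≤ bound (satisfied).

Step 1: Compute V_q(n, t) = Σ_{j=0}^1 C(n, j) (q−1)^j.
  j = 0: C(11,0)·(2)^0 = 1·1 = 1.
  j = 1: C(11,1)·(2)^1 = 11·2 = 22.
  V_q(n, t) = 1 + 22 = 23.
Step 2: q^n = 3^11 = 177147.
Step 3: Hamming bound ⌊q^n / V_q(n,t)⌋ = ⌊177147/23⌋ = 7702.
Step 4: Compare |C| = 6287 to 7702: satisfied.
The claimed |C| lies below the Hamming bound.


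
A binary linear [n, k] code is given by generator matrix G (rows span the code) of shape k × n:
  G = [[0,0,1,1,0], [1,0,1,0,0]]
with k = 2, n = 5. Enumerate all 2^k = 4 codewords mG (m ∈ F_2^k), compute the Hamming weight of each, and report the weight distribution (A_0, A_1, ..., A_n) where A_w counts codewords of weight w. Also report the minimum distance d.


Weight distribution: A_0 = 1, A_2 = 3. Minimum distance d = 2.

Enumerate all 2^2 = 4 messages m ∈ F_2^2.
For each, compute codeword c = mG in F_2^5, then tally its weight.
  m = 00 → c = 00000, weight = 0.
  m = 10 → c = 00110, weight = 2.
  m = 01 → c = 10100, weight = 2.
  m = 11 → c = 10010, weight = 2.
Tally weights:
  weight 0: 1 codewords.
  weight 2: 3 codewords.
Minimum distance d = smallest w > 0 with A_w > 0 = 2.
Sanity: Σ A_w = 4 = 2^2 = 4 ✓.


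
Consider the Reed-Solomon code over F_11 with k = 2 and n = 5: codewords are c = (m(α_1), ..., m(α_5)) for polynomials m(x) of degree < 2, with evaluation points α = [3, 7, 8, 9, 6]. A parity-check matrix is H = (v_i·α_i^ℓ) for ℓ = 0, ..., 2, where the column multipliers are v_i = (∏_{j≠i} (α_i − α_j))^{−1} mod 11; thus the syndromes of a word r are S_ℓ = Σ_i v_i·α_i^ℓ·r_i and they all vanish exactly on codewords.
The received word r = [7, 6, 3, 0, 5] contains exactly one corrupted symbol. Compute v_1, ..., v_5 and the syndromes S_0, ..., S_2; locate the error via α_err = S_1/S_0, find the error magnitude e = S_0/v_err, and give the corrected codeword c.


S = (10, 5, 8), error at position 5, error magnitude e = 7, c = [7, 6, 3, 0, 9].

Step 1: column multipliers v_i = (∏_{j≠i}(α_i − α_j))^{−1} mod 11.
  i = 1 (α = 3): (3−7)(3−8)(3−9)(3−6) = (−4)·(−5)·(−6)·(−3) = 360 ≡ 8, so v_1 = 8^{−1} = 7 (mod 11).
  i = 2 (α = 7): (7−3)(7−8)(7−9)(7−6) = 4·(−1)·(−2)·1 = 8 ≡ 8, so v_2 = 8^{−1} = 7 (mod 11).
  i = 3 (α = 8): (8−3)(8−7)(8−9)(8−6) = 5·1·(−1)·2 = −10 ≡ 1, so v_3 = 1^{−1} = 1 (mod 11).
  i = 4 (α = 9): (9−3)(9−7)(9−8)(9−6) = 6·2·1·3 = 36 ≡ 3, so v_4 = 3^{−1} = 4 (mod 11).
  i = 5 (α = 6): (6−3)(6−7)(6−8)(6−9) = 3·(−1)·(−2)·(−3) = −18 ≡ 4, so v_5 = 4^{−1} = 3 (mod 11).
  v = [7, 7, 1, 4, 3].
Step 2: syndromes of r = [7, 6, 3, 0, 5] (all sums mod 11).
  S_0 = Σ v_i r_i = 7·7 + 7·6 + 1·3 + 4·0 + 3·5 = 109 ≡ 10.
  S_1 = Σ v_i α_i r_i = 7·3·7 + 7·7·6 + 1·8·3 + 4·9·0 + 3·6·5 = 555 ≡ 5.
  α_i^2 mod 11 = [9, 5, 9, 4, 3].
  S_2 = Σ v_i α_i^2 r_i = 7·9·7 + 7·5·6 + 1·9·3 + 4·4·0 + 3·3·5 = 723 ≡ 8.
  S = (10, 5, 8) ≠ 0, so r is not a codeword (an error is present).
Step 3: locate the error. For a single error e at position i, S_ℓ = v_i·e·α_i^ℓ, so α_err = S_1/S_0.
  S_0^{−1} = 10^{−1} = 10 (mod 11), so α_err = 5·10 = 50 ≡ 6 = α_5. Error position i = 5.
  Consistency check: S_2/S_1 = 8·9 = 72 ≡ 6 = α_err ✓ (single-error assumption holds).
Step 4: error magnitude e = S_0/v_5 = S_0·∏_{j≠5}(α_5 − α_j) = 10·4 = 40 ≡ 7 (mod 11).
Step 5: correct position 5: c_5 = r_5 − e = 5 − 7 ≡ 9 (mod 11). Hence c = [7, 6, 3, 0, 9].
  Check: interpolating c through the α_i gives m(x) = 5 + 8·x (degree < 2) with m(α_i) = c_i for every i, so c is indeed a codeword.


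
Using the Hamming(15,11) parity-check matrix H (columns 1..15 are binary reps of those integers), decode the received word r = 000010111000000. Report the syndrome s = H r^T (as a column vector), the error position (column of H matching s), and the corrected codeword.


s = (0, 0, 1, 1)^T, error position = 3, corrected codeword c = 001010111000000

Compute s = H r^T mod 2 one row at a time:
  s_1 = 1 + 1 + 0 + 0 + 0 + 0 + 0 + 0 = 2 ≡ 0 (mod 2).
  s_2 = 0 + 1 + 0 + 1 + 0 + 0 + 0 + 0 = 2 ≡ 0 (mod 2).
  s_3 = 0 + 0 + 0 + 1 + 0 + 0 + 0 + 0 = 1 ≡ 1 (mod 2).
  s_4 = 0 + 0 + 1 + 1 + 1 + 0 + 0 + 0 = 3 ≡ 1 (mod 2).
s = (0, 0, 1, 1)^T — this equals column 3 of H (binary 0011), so error is at position 3.
Correct: flip bit 3 of r = 000010111000000 to get c = 001010111000000.


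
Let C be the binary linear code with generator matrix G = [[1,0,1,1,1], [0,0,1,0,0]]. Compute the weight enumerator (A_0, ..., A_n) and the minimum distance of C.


Weight distribution: A_0 = 1, A_1 = 1, A_3 = 1, A_4 = 1. Minimum distance d = 1.

Enumerate all 2^2 = 4 messages m ∈ F_2^2.
For each, compute codeword c = mG in F_2^5, then tally its weight.
  m = 00 → c = 00000, weight = 0.
  m = 10 → c = 10111, weight = 4.
  m = 01 → c = 00100, weight = 1.
  m = 11 → c = 10011, weight = 3.
Tally weights:
  weight 0: 1 codewords.
  weight 1: 1 codewords.
  weight 3: 1 codewords.
  weight 4: 1 codewords.
Minimum distance d = smallest w > 0 with A_w > 0 = 1.
Sanity: Σ A_w = 4 = 2^2 = 4 ✓.


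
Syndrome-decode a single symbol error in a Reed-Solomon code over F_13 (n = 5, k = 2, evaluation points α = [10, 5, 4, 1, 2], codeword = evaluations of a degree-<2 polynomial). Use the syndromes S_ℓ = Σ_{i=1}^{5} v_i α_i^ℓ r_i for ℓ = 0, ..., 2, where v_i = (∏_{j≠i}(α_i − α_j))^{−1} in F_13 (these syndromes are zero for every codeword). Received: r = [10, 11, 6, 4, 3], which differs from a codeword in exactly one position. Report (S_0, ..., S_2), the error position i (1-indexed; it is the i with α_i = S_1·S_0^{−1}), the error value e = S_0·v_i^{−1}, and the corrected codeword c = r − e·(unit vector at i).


S = (5, 10, 7), error at position 5, error magnitude e = 7, c = [10, 11, 6, 4, 9].

Step 1: column multipliers v_i = (∏_{j≠i}(α_i − α_j))^{−1} mod 13.
  i = 1 (α = 10): (10−5)(10−4)(10−1)(10−2) = 5·6·9·8 = 2160 ≡ 2, so v_1 = 2^{−1} = 7 (mod 13).
  i = 2 (α = 5): (5−10)(5−4)(5−1)(5−2) = (−5)·1·4·3 = −60 ≡ 5, so v_2 = 5^{−1} = 8 (mod 13).
  i = 3 (α = 4): (4−10)(4−5)(4−1)(4−2) = (−6)·(−1)·3·2 = 36 ≡ 10, so v_3 = 10^{−1} = 4 (mod 13).
  i = 4 (α = 1): (1−10)(1−5)(1−4)(1−2) = (−9)·(−4)·(−3)·(−1) = 108 ≡ 4, so v_4 = 4^{−1} = 10 (mod 13).
  i = 5 (α = 2): (2−10)(2−5)(2−4)(2−1) = (−8)·(−3)·(−2)·1 = −48 ≡ 4, so v_5 = 4^{−1} = 10 (mod 13).
  v = [7, 8, 4, 10, 10].
Step 2: syndromes of r = [10, 11, 6, 4, 3] (all sums mod 13).
  S_0 = Σ v_i r_i = 7·10 + 8·11 + 4·6 + 10·4 + 10·3 = 252 ≡ 5.
  S_1 = Σ v_i α_i r_i = 7·10·10 + 8·5·11 + 4·4·6 + 10·1·4 + 10·2·3 = 1336 ≡ 10.
  α_i^2 mod 13 = [9, 12, 3, 1, 4].
  S_2 = Σ v_i α_i^2 r_i = 7·9·10 + 8·12·11 + 4·3·6 + 10·1·4 + 10·4·3 = 1918 ≡ 7.
  S = (5, 10, 7) ≠ 0, so r is not a codeword (an error is present).
Step 3: locate the error. For a single error e at position i, S_ℓ = v_i·e·α_i^ℓ, so α_err = S_1/S_0.
  S_0^{−1} = 5^{−1} = 8 (mod 13), so α_err = 10·8 = 80 ≡ 2 = α_5. Error position i = 5.
  Consistency check: S_2/S_1 = 7·4 = 28 ≡ 2 = α_err ✓ (single-error assumption holds).
Step 4: error magnitude e = S_0/v_5 = S_0·∏_{j≠5}(α_5 − α_j) = 5·4 = 20 ≡ 7 (mod 13).
Step 5: correct position 5: c_5 = r_5 − e = 3 − 7 ≡ 9 (mod 13). Hence c = [10, 11, 6, 4, 9].
  Check: interpolating c through the α_i gives m(x) = 12 + 5·x (degree < 2) with m(α_i) = c_i for every i, so c is indeed a codeword.


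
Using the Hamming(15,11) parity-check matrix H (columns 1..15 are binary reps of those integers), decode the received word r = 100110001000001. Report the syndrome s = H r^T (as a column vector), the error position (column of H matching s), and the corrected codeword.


s = (0, 1, 1, 0)^T, error position = 6, corrected codeword c = 100111001000001

Compute s = H r^T mod 2 one row at a time:
  s_1 = 0 + 1 + 0 + 0 + 0 + 0 + 0 + 1 = 2 ≡ 0 (mod 2).
  s_2 = 1 + 1 + 0 + 0 + 0 + 0 + 0 + 1 = 3 ≡ 1 (mod 2).
  s_3 = 0 + 0 + 0 + 0 + 0 + 0 + 0 + 1 = 1 ≡ 1 (mod 2).
  s_4 = 1 + 0 + 1 + 0 + 1 + 0 + 0 + 1 = 4 ≡ 0 (mod 2).
s = (0, 1, 1, 0)^T — this equals column 6 of H (binary 0110), so error is at position 6.
Correct: flip bit 6 of r = 100110001000001 to get c = 100111001000001.


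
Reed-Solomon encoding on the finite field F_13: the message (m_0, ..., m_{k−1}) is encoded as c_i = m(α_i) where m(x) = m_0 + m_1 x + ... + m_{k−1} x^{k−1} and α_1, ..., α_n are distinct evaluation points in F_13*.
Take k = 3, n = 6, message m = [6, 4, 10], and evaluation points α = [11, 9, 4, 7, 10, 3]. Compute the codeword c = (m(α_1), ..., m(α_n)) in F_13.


c = [12, 7, 0, 4, 6, 4]

Message polynomial: m(x) = 6 + 4·x + 10·x^2 (mod 13).
For each evaluation point α_i, compute m(α_i) mod 13:
  α_1 = 11: Horner steps 10 → 10 → 12, so m(11) = 12.
  α_2 = 9: Horner steps 10 → 3 → 7, so m(9) = 7.
  α_3 = 4: Horner steps 10 → 5 → 0, so m(4) = 0.
  α_4 = 7: Horner steps 10 → 9 → 4, so m(7) = 4.
  α_5 = 10: Horner steps 10 → 0 → 6, so m(10) = 6.
  α_6 = 3: Horner steps 10 → 8 → 4, so m(3) = 4.
Codeword c = [12, 7, 0, 4, 6, 4] ∈ F_13^6.


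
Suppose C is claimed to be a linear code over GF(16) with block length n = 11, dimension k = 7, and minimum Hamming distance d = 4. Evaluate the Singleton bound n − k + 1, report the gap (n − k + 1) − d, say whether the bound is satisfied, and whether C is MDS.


Singleton RHS = n − k + 1 = 5, slack = 1, bound satisfied, not MDS.

Singleton bound: d ≤ n − k + 1.
Here n = 11, k = 7, so n − k + 1 = 5.
Given d = 4, check d ≤ 5: YES.
Slack = (n − k + 1) − d = 1.
The code is NOT MDS (slack = 1 > 0).
Description: the claimed parameters are [11, 7, 4]_16; such a code would be non-MDS.


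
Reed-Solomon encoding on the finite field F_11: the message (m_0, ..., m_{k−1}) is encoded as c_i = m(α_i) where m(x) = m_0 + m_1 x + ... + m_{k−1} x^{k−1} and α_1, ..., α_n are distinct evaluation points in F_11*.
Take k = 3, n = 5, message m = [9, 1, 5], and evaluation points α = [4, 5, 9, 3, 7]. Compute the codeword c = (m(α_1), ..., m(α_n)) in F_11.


c = [5, 7, 5, 2, 8]

Message polynomial: m(x) = 9 + 1·x + 5·x^2 (mod 11).
For each evaluation point α_i, compute m(α_i) mod 11:
  α_1 = 4: Horner steps 5 → 10 → 5, so m(4) = 5.
  α_2 = 5: Horner steps 5 → 4 → 7, so m(5) = 7.
  α_3 = 9: Horner steps 5 → 2 → 5, so m(9) = 5.
  α_4 = 3: Horner steps 5 → 5 → 2, so m(3) = 2.
  α_5 = 7: Horner steps 5 → 3 → 8, so m(7) = 8.
Codeword c = [5, 7, 5, 2, 8] ∈ F_11^5.


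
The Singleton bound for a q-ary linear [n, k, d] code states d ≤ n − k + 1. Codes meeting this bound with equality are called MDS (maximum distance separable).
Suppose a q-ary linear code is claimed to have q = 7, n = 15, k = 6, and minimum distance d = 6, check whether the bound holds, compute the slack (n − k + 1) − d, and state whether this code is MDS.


Singleton RHS = n − k + 1 = 10, slack = 4, bound satisfied, not MDS.

Singleton bound: d ≤ n − k + 1.
Here n = 15, k = 6, so n − k + 1 = 10.
Given d = 6, check d ≤ 10: YES.
Slack = (n − k + 1) − d = 4.
The code is NOT MDS (slack = 4 > 0).
Description: the claimed parameters are [15, 6, 6]_7; such a code would be non-MDS.


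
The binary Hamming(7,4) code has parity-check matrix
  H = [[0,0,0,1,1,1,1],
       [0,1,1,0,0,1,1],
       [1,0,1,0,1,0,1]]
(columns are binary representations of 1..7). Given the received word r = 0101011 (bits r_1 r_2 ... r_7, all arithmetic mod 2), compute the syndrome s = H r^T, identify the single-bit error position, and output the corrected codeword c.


s = (1, 1, 1)^T, error position = 7, corrected codeword c = 0101010

Compute s = H r^T mod 2 one row at a time:
  s_1 = 1 + 0 + 1 + 1 = 3 ≡ 1 (mod 2).
  s_2 = 1 + 0 + 1 + 1 = 3 ≡ 1 (mod 2).
  s_3 = 0 + 0 + 0 + 1 = 1 ≡ 1 (mod 2).
s = (1, 1, 1)^T — this equals column 7 of H (binary 111), so error is at position 7.
Correct: flip bit 7 of r = 0101011 to get c = 0101010.


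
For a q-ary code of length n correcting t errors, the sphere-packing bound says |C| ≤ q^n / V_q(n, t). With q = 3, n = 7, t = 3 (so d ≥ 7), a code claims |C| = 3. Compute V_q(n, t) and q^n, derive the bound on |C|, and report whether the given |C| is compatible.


V_q(n, t) = 379, q^n = 2187, Hamming bound = 5, |C| = 3 ≤ bound (satisfied).

Step 1: Compute V_q(n, t) = Σ_{j=0}^3 C(n, j) (q−1)^j.
  j = 0: C(7,0)·(2)^0 = 1·1 = 1.
  j = 1: C(7,1)·(2)^1 = 7·2 = 14.
  j = 2: C(7,2)·(2)^2 = 21·4 = 84.
  j = 3: C(7,3)·(2)^3 = 35·8 = 280.
  V_q(n, t) = 1 + 14 + 84 + 280 = 379.
Step 2: q^n = 3^7 = 2187.
Step 3: Hamming bound ⌊q^n / V_q(n,t)⌋ = ⌊2187/379⌋ = 5.
Step 4: Compare |C| = 3 to 5: satisfied.
The claimed |C| lies below the Hamming bound.


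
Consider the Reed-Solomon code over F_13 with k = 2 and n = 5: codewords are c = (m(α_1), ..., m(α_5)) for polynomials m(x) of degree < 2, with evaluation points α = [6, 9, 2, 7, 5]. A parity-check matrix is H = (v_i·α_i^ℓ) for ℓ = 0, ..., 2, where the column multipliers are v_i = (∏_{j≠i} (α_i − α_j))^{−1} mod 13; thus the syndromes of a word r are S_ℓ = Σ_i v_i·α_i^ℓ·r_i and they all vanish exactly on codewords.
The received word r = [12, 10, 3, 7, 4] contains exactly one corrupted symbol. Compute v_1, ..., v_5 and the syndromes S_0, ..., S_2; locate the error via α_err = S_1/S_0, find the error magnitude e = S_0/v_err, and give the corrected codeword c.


S = (9, 5, 10), error at position 3, error magnitude e = 10, c = [12, 10, 6, 7, 4].

Step 1: column multipliers v_i = (∏_{j≠i}(α_i − α_j))^{−1} mod 13.
  i = 1 (α = 6): (6−9)(6−2)(6−7)(6−5) = (−3)·4·(−1)·1 = 12 ≡ 12, so v_1 = 12^{−1} = 12 (mod 13).
  i = 2 (α = 9): (9−6)(9−2)(9−7)(9−5) = 3·7·2·4 = 168 ≡ 12, so v_2 = 12^{−1} = 12 (mod 13).
  i = 3 (α = 2): (2−6)(2−9)(2−7)(2−5) = (−4)·(−7)·(−5)·(−3) = 420 ≡ 4, so v_3 = 4^{−1} = 10 (mod 13).
  i = 4 (α = 7): (7−6)(7−9)(7−2)(7−5) = 1·(−2)·5·2 = −20 ≡ 6, so v_4 = 6^{−1} = 11 (mod 13).
  i = 5 (α = 5): (5−6)(5−9)(5−2)(5−7) = (−1)·(−4)·3·(−2) = −24 ≡ 2, so v_5 = 2^{−1} = 7 (mod 13).
  v = [12, 12, 10, 11, 7].
Step 2: syndromes of r = [12, 10, 3, 7, 4] (all sums mod 13).
  S_0 = Σ v_i r_i = 12·12 + 12·10 + 10·3 + 11·7 + 7·4 = 399 ≡ 9.
  S_1 = Σ v_i α_i r_i = 12·6·12 + 12·9·10 + 10·2·3 + 11·7·7 + 7·5·4 = 2683 ≡ 5.
  α_i^2 mod 13 = [10, 3, 4, 10, 12].
  S_2 = Σ v_i α_i^2 r_i = 12·10·12 + 12·3·10 + 10·4·3 + 11·10·7 + 7·12·4 = 3026 ≡ 10.
  S = (9, 5, 10) ≠ 0, so r is not a codeword (an error is present).
Step 3: locate the error. For a single error e at position i, S_ℓ = v_i·e·α_i^ℓ, so α_err = S_1/S_0.
  S_0^{−1} = 9^{−1} = 3 (mod 13), so α_err = 5·3 = 15 ≡ 2 = α_3. Error position i = 3.
  Consistency check: S_2/S_1 = 10·8 = 80 ≡ 2 = α_err ✓ (single-error assumption holds).
Step 4: error magnitude e = S_0/v_3 = S_0·∏_{j≠3}(α_3 − α_j) = 9·4 = 36 ≡ 10 (mod 13).
Step 5: correct position 3: c_3 = r_3 − e = 3 − 10 ≡ 6 (mod 13). Hence c = [12, 10, 6, 7, 4].
  Check: interpolating c through the α_i gives m(x) = 3 + 8·x (degree < 2) with m(α_i) = c_i for every i, so c is indeed a codeword.


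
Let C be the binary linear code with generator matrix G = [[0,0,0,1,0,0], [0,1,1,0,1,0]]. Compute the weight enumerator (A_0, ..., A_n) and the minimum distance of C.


Weight distribution: A_0 = 1, A_1 = 1, A_3 = 1, A_4 = 1. Minimum distance d = 1.

Enumerate all 2^2 = 4 messages m ∈ F_2^2.
For each, compute codeword c = mG in F_2^6, then tally its weight.
  m = 00 → c = 000000, weight = 0.
  m = 10 → c = 000100, weight = 1.
  m = 01 → c = 011010, weight = 3.
  m = 11 → c = 011110, weight = 4.
Tally weights:
  weight 0: 1 codewords.
  weight 1: 1 codewords.
  weight 3: 1 codewords.
  weight 4: 1 codewords.
Minimum distance d = smallest w > 0 with A_w > 0 = 1.
Sanity: Σ A_w = 4 = 2^2 = 4 ✓.


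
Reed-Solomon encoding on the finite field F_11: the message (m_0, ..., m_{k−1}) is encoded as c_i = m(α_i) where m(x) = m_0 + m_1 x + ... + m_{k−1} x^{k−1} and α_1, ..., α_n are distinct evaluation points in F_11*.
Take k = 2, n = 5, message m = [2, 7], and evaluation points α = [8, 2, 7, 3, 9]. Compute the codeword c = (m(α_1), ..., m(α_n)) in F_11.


c = [3, 5, 7, 1, 10]

Message polynomial: m(x) = 2 + 7·x (mod 11).
For each evaluation point α_i, compute m(α_i) mod 11:
  α_1 = 8: Horner steps 7 → 3, so m(8) = 3.
  α_2 = 2: Horner steps 7 → 5, so m(2) = 5.
  α_3 = 7: Horner steps 7 → 7, so m(7) = 7.
  α_4 = 3: Horner steps 7 → 1, so m(3) = 1.
  α_5 = 9: Horner steps 7 → 10, so m(9) = 10.
Codeword c = [3, 5, 7, 1, 10] ∈ F_11^5.
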